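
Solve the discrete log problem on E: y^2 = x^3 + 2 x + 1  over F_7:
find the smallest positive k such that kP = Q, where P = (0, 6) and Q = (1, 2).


Enumerate multiples of P until we hit Q = (1, 2):
  1P = (0, 6)
  2P = (1, 2)
Match found at i = 2.

k = 2


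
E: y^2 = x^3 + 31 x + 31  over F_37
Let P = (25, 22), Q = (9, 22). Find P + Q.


P != Q, so use the chord formula.
s = (y2 - y1) / (x2 - x1) = (0) / (21) mod 37 = 0
x3 = s^2 - x1 - x2 mod 37 = 0^2 - 25 - 9 = 3
y3 = s (x1 - x3) - y1 mod 37 = 0 * (25 - 3) - 22 = 15

P + Q = (3, 15)


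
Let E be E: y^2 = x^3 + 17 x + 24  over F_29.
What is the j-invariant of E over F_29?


Delta = -16(4 a^3 + 27 b^2) mod 29 = 3
-1728 * (4 a)^3 = -1728 * (4*17)^3 mod 29 = 23
j = 23 * 3^(-1) mod 29 = 27

j = 27 (mod 29)


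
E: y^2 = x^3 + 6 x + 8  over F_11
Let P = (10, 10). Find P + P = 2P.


Doubling: s = (3 x1^2 + a) / (2 y1)
s = (3*10^2 + 6) / (2*10) mod 11 = 1
x3 = s^2 - 2 x1 mod 11 = 1^2 - 2*10 = 3
y3 = s (x1 - x3) - y1 mod 11 = 1 * (10 - 3) - 10 = 8

2P = (3, 8)


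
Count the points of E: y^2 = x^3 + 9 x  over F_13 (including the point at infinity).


For each x in F_13, count y with y^2 = x^3 + 9 x + 0 mod 13:
  x = 0: RHS = 0, y in [0]  -> 1 point(s)
  x = 1: RHS = 10, y in [6, 7]  -> 2 point(s)
  x = 2: RHS = 0, y in [0]  -> 1 point(s)
  x = 4: RHS = 9, y in [3, 10]  -> 2 point(s)
  x = 5: RHS = 1, y in [1, 12]  -> 2 point(s)
  x = 6: RHS = 10, y in [6, 7]  -> 2 point(s)
  x = 7: RHS = 3, y in [4, 9]  -> 2 point(s)
  x = 8: RHS = 12, y in [5, 8]  -> 2 point(s)
  x = 9: RHS = 4, y in [2, 11]  -> 2 point(s)
  x = 11: RHS = 0, y in [0]  -> 1 point(s)
  x = 12: RHS = 3, y in [4, 9]  -> 2 point(s)
Affine points: 19. Add the point at infinity: total = 20.

#E(F_13) = 20


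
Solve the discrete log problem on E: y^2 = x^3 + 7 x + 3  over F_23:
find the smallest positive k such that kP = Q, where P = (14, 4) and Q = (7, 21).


Enumerate multiples of P until we hit Q = (7, 21):
  1P = (14, 4)
  2P = (7, 2)
  3P = (11, 10)
  4P = (2, 18)
  5P = (9, 17)
  6P = (4, 16)
  7P = (0, 16)
  8P = (21, 2)
  9P = (20, 1)
  10P = (18, 21)
  11P = (22, 8)
  12P = (16, 18)
  13P = (19, 7)
  14P = (6, 10)
  15P = (5, 18)
  16P = (5, 5)
  17P = (6, 13)
  18P = (19, 16)
  19P = (16, 5)
  20P = (22, 15)
  21P = (18, 2)
  22P = (20, 22)
  23P = (21, 21)
  24P = (0, 7)
  25P = (4, 7)
  26P = (9, 6)
  27P = (2, 5)
  28P = (11, 13)
  29P = (7, 21)
Match found at i = 29.

k = 29


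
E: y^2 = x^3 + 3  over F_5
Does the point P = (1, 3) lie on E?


Check whether y^2 = x^3 + 0 x + 3 (mod 5) for (x, y) = (1, 3).
LHS: y^2 = 3^2 mod 5 = 4
RHS: x^3 + 0 x + 3 = 1^3 + 0*1 + 3 mod 5 = 4
LHS = RHS

Yes, on the curve


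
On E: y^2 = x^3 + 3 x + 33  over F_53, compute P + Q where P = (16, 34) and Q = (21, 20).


P != Q, so use the chord formula.
s = (y2 - y1) / (x2 - x1) = (39) / (5) mod 53 = 29
x3 = s^2 - x1 - x2 mod 53 = 29^2 - 16 - 21 = 9
y3 = s (x1 - x3) - y1 mod 53 = 29 * (16 - 9) - 34 = 10

P + Q = (9, 10)


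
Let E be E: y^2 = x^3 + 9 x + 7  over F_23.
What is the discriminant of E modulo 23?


4 a^3 + 27 b^2 = 4*9^3 + 27*7^2 = 2916 + 1323 = 4239
Delta = -16 * (4239) = -67824
Delta mod 23 = 3

Delta = 3 (mod 23)


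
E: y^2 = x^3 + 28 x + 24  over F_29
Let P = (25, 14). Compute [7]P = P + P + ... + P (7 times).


k = 7 = 111_2 (binary, LSB first: 111)
Double-and-add from P = (25, 14):
  bit 0 = 1: acc = O + (25, 14) = (25, 14)
  bit 1 = 1: acc = (25, 14) + (13, 2) = (21, 19)
  bit 2 = 1: acc = (21, 19) + (19, 22) = (13, 27)

7P = (13, 27)


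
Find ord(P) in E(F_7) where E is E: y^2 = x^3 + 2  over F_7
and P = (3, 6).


Compute successive multiples of P until we hit O:
  1P = (3, 6)
  2P = (3, 1)
  3P = O

ord(P) = 3


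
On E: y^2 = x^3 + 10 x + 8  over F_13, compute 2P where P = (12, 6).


Doubling: s = (3 x1^2 + a) / (2 y1)
s = (3*12^2 + 10) / (2*6) mod 13 = 0
x3 = s^2 - 2 x1 mod 13 = 0^2 - 2*12 = 2
y3 = s (x1 - x3) - y1 mod 13 = 0 * (12 - 2) - 6 = 7

2P = (2, 7)


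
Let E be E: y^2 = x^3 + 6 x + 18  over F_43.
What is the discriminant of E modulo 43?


4 a^3 + 27 b^2 = 4*6^3 + 27*18^2 = 864 + 8748 = 9612
Delta = -16 * (9612) = -153792
Delta mod 43 = 19

Delta = 19 (mod 43)


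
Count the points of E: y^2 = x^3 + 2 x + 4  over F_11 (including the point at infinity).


For each x in F_11, count y with y^2 = x^3 + 2 x + 4 mod 11:
  x = 0: RHS = 4, y in [2, 9]  -> 2 point(s)
  x = 2: RHS = 5, y in [4, 7]  -> 2 point(s)
  x = 3: RHS = 4, y in [2, 9]  -> 2 point(s)
  x = 6: RHS = 1, y in [1, 10]  -> 2 point(s)
  x = 7: RHS = 9, y in [3, 8]  -> 2 point(s)
  x = 8: RHS = 4, y in [2, 9]  -> 2 point(s)
  x = 9: RHS = 3, y in [5, 6]  -> 2 point(s)
  x = 10: RHS = 1, y in [1, 10]  -> 2 point(s)
Affine points: 16. Add the point at infinity: total = 17.

#E(F_11) = 17


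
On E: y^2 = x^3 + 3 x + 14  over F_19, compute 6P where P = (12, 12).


k = 6 = 110_2 (binary, LSB first: 011)
Double-and-add from P = (12, 12):
  bit 0 = 0: acc unchanged = O
  bit 1 = 1: acc = O + (2, 3) = (2, 3)
  bit 2 = 1: acc = (2, 3) + (7, 13) = (14, 11)

6P = (14, 11)


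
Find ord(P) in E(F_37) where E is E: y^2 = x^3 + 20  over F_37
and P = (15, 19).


Compute successive multiples of P until we hit O:
  1P = (15, 19)
  2P = (14, 27)
  3P = (35, 30)
  4P = (12, 3)
  5P = (22, 30)
  6P = (7, 20)
  7P = (26, 24)
  8P = (17, 7)
  ... (continuing to 49P)
  49P = O

ord(P) = 49


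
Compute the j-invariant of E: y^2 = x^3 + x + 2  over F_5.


Delta = -16(4 a^3 + 27 b^2) mod 5 = 3
-1728 * (4 a)^3 = -1728 * (4*1)^3 mod 5 = 3
j = 3 * 3^(-1) mod 5 = 1

j = 1 (mod 5)


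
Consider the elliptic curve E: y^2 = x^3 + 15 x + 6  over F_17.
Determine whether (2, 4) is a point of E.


Check whether y^2 = x^3 + 15 x + 6 (mod 17) for (x, y) = (2, 4).
LHS: y^2 = 4^2 mod 17 = 16
RHS: x^3 + 15 x + 6 = 2^3 + 15*2 + 6 mod 17 = 10
LHS != RHS

No, not on the curve


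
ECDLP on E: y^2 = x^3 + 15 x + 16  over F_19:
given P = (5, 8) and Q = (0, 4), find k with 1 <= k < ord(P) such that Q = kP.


Enumerate multiples of P until we hit Q = (0, 4):
  1P = (5, 8)
  2P = (16, 18)
  3P = (15, 14)
  4P = (10, 8)
  5P = (4, 11)
  6P = (0, 15)
  7P = (0, 4)
Match found at i = 7.

k = 7


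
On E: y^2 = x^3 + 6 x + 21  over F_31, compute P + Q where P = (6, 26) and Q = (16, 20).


P != Q, so use the chord formula.
s = (y2 - y1) / (x2 - x1) = (25) / (10) mod 31 = 18
x3 = s^2 - x1 - x2 mod 31 = 18^2 - 6 - 16 = 23
y3 = s (x1 - x3) - y1 mod 31 = 18 * (6 - 23) - 26 = 9

P + Q = (23, 9)


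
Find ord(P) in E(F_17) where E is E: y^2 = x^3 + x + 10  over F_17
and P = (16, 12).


Compute successive multiples of P until we hit O:
  1P = (16, 12)
  2P = (11, 3)
  3P = (15, 0)
  4P = (11, 14)
  5P = (16, 5)
  6P = O

ord(P) = 6


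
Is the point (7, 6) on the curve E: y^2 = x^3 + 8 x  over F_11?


Check whether y^2 = x^3 + 8 x + 0 (mod 11) for (x, y) = (7, 6).
LHS: y^2 = 6^2 mod 11 = 3
RHS: x^3 + 8 x + 0 = 7^3 + 8*7 + 0 mod 11 = 3
LHS = RHS

Yes, on the curve


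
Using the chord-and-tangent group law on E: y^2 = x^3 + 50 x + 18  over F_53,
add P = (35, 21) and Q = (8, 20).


P != Q, so use the chord formula.
s = (y2 - y1) / (x2 - x1) = (52) / (26) mod 53 = 2
x3 = s^2 - x1 - x2 mod 53 = 2^2 - 35 - 8 = 14
y3 = s (x1 - x3) - y1 mod 53 = 2 * (35 - 14) - 21 = 21

P + Q = (14, 21)


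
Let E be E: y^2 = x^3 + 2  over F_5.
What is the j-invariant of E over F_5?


Delta = -16(4 a^3 + 27 b^2) mod 5 = 2
-1728 * (4 a)^3 = -1728 * (4*0)^3 mod 5 = 0
j = 0 * 2^(-1) mod 5 = 0

j = 0 (mod 5)


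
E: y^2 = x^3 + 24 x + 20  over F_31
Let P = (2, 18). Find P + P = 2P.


Doubling: s = (3 x1^2 + a) / (2 y1)
s = (3*2^2 + 24) / (2*18) mod 31 = 1
x3 = s^2 - 2 x1 mod 31 = 1^2 - 2*2 = 28
y3 = s (x1 - x3) - y1 mod 31 = 1 * (2 - 28) - 18 = 18

2P = (28, 18)


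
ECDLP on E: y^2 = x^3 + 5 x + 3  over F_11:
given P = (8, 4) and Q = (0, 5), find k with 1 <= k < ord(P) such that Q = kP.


Enumerate multiples of P until we hit Q = (0, 5):
  1P = (8, 4)
  2P = (0, 6)
  3P = (1, 8)
  4P = (3, 1)
  5P = (3, 10)
  6P = (1, 3)
  7P = (0, 5)
Match found at i = 7.

k = 7


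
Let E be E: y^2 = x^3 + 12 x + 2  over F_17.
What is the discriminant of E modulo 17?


4 a^3 + 27 b^2 = 4*12^3 + 27*2^2 = 6912 + 108 = 7020
Delta = -16 * (7020) = -112320
Delta mod 17 = 16

Delta = 16 (mod 17)


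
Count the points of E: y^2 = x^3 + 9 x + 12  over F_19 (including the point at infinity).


For each x in F_19, count y with y^2 = x^3 + 9 x + 12 mod 19:
  x = 2: RHS = 0, y in [0]  -> 1 point(s)
  x = 3: RHS = 9, y in [3, 16]  -> 2 point(s)
  x = 4: RHS = 17, y in [6, 13]  -> 2 point(s)
  x = 5: RHS = 11, y in [7, 12]  -> 2 point(s)
  x = 6: RHS = 16, y in [4, 15]  -> 2 point(s)
  x = 7: RHS = 0, y in [0]  -> 1 point(s)
  x = 8: RHS = 7, y in [8, 11]  -> 2 point(s)
  x = 9: RHS = 5, y in [9, 10]  -> 2 point(s)
  x = 10: RHS = 0, y in [0]  -> 1 point(s)
  x = 11: RHS = 17, y in [6, 13]  -> 2 point(s)
  x = 12: RHS = 5, y in [9, 10]  -> 2 point(s)
  x = 15: RHS = 7, y in [8, 11]  -> 2 point(s)
  x = 17: RHS = 5, y in [9, 10]  -> 2 point(s)
Affine points: 23. Add the point at infinity: total = 24.

#E(F_19) = 24


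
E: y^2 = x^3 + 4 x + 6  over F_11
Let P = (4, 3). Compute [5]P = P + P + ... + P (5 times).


k = 5 = 101_2 (binary, LSB first: 101)
Double-and-add from P = (4, 3):
  bit 0 = 1: acc = O + (4, 3) = (4, 3)
  bit 1 = 0: acc unchanged = (4, 3)
  bit 2 = 1: acc = (4, 3) + (2, 0) = (10, 10)

5P = (10, 10)


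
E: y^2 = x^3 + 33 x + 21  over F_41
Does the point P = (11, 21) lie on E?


Check whether y^2 = x^3 + 33 x + 21 (mod 41) for (x, y) = (11, 21).
LHS: y^2 = 21^2 mod 41 = 31
RHS: x^3 + 33 x + 21 = 11^3 + 33*11 + 21 mod 41 = 34
LHS != RHS

No, not on the curve


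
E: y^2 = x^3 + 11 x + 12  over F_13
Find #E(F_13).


For each x in F_13, count y with y^2 = x^3 + 11 x + 12 mod 13:
  x = 0: RHS = 12, y in [5, 8]  -> 2 point(s)
  x = 2: RHS = 3, y in [4, 9]  -> 2 point(s)
  x = 4: RHS = 3, y in [4, 9]  -> 2 point(s)
  x = 5: RHS = 10, y in [6, 7]  -> 2 point(s)
  x = 7: RHS = 3, y in [4, 9]  -> 2 point(s)
  x = 8: RHS = 1, y in [1, 12]  -> 2 point(s)
  x = 10: RHS = 4, y in [2, 11]  -> 2 point(s)
  x = 12: RHS = 0, y in [0]  -> 1 point(s)
Affine points: 15. Add the point at infinity: total = 16.

#E(F_13) = 16


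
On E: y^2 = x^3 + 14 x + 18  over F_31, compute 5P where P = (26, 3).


k = 5 = 101_2 (binary, LSB first: 101)
Double-and-add from P = (26, 3):
  bit 0 = 1: acc = O + (26, 3) = (26, 3)
  bit 1 = 0: acc unchanged = (26, 3)
  bit 2 = 1: acc = (26, 3) + (0, 24) = (9, 25)

5P = (9, 25)


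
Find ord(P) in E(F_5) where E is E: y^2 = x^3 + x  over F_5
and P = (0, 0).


Compute successive multiples of P until we hit O:
  1P = (0, 0)
  2P = O

ord(P) = 2


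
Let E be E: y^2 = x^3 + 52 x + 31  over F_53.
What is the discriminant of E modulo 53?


4 a^3 + 27 b^2 = 4*52^3 + 27*31^2 = 562432 + 25947 = 588379
Delta = -16 * (588379) = -9414064
Delta mod 53 = 8

Delta = 8 (mod 53)


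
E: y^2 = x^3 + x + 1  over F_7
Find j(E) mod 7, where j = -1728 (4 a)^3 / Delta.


Delta = -16(4 a^3 + 27 b^2) mod 7 = 1
-1728 * (4 a)^3 = -1728 * (4*1)^3 mod 7 = 1
j = 1 * 1^(-1) mod 7 = 1

j = 1 (mod 7)


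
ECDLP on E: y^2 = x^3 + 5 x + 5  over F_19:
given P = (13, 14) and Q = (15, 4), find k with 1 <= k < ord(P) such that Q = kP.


Enumerate multiples of P until we hit Q = (15, 4):
  1P = (13, 14)
  2P = (16, 18)
  3P = (15, 15)
  4P = (15, 4)
Match found at i = 4.

k = 4


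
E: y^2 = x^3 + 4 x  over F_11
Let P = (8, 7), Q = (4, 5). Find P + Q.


P != Q, so use the chord formula.
s = (y2 - y1) / (x2 - x1) = (9) / (7) mod 11 = 6
x3 = s^2 - x1 - x2 mod 11 = 6^2 - 8 - 4 = 2
y3 = s (x1 - x3) - y1 mod 11 = 6 * (8 - 2) - 7 = 7

P + Q = (2, 7)


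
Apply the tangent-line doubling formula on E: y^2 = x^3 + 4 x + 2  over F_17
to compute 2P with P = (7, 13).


Doubling: s = (3 x1^2 + a) / (2 y1)
s = (3*7^2 + 4) / (2*13) mod 17 = 13
x3 = s^2 - 2 x1 mod 17 = 13^2 - 2*7 = 2
y3 = s (x1 - x3) - y1 mod 17 = 13 * (7 - 2) - 13 = 1

2P = (2, 1)


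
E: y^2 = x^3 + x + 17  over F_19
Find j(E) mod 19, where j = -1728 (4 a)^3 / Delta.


Delta = -16(4 a^3 + 27 b^2) mod 19 = 13
-1728 * (4 a)^3 = -1728 * (4*1)^3 mod 19 = 7
j = 7 * 13^(-1) mod 19 = 2

j = 2 (mod 19)


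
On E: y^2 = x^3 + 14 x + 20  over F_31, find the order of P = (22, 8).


Compute successive multiples of P until we hit O:
  1P = (22, 8)
  2P = (1, 29)
  3P = (9, 10)
  4P = (18, 20)
  5P = (0, 19)
  6P = (17, 5)
  7P = (6, 14)
  8P = (23, 4)
  ... (continuing to 28P)
  28P = O

ord(P) = 28


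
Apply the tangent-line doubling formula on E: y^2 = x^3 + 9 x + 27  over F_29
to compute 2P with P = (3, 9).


Doubling: s = (3 x1^2 + a) / (2 y1)
s = (3*3^2 + 9) / (2*9) mod 29 = 2
x3 = s^2 - 2 x1 mod 29 = 2^2 - 2*3 = 27
y3 = s (x1 - x3) - y1 mod 29 = 2 * (3 - 27) - 9 = 1

2P = (27, 1)


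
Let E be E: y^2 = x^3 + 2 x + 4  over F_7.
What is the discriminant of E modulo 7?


4 a^3 + 27 b^2 = 4*2^3 + 27*4^2 = 32 + 432 = 464
Delta = -16 * (464) = -7424
Delta mod 7 = 3

Delta = 3 (mod 7)


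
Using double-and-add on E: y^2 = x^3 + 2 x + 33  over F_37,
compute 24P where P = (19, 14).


k = 24 = 11000_2 (binary, LSB first: 00011)
Double-and-add from P = (19, 14):
  bit 0 = 0: acc unchanged = O
  bit 1 = 0: acc unchanged = O
  bit 2 = 0: acc unchanged = O
  bit 3 = 1: acc = O + (27, 7) = (27, 7)
  bit 4 = 1: acc = (27, 7) + (30, 34) = (24, 20)

24P = (24, 20)


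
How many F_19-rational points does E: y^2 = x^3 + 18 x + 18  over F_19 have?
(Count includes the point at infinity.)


For each x in F_19, count y with y^2 = x^3 + 18 x + 18 mod 19:
  x = 2: RHS = 5, y in [9, 10]  -> 2 point(s)
  x = 3: RHS = 4, y in [2, 17]  -> 2 point(s)
  x = 5: RHS = 5, y in [9, 10]  -> 2 point(s)
  x = 6: RHS = 0, y in [0]  -> 1 point(s)
  x = 8: RHS = 9, y in [3, 16]  -> 2 point(s)
  x = 9: RHS = 16, y in [4, 15]  -> 2 point(s)
  x = 10: RHS = 1, y in [1, 18]  -> 2 point(s)
  x = 12: RHS = 5, y in [9, 10]  -> 2 point(s)
  x = 13: RHS = 17, y in [6, 13]  -> 2 point(s)
Affine points: 17. Add the point at infinity: total = 18.

#E(F_19) = 18


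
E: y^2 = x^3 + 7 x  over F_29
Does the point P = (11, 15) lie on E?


Check whether y^2 = x^3 + 7 x + 0 (mod 29) for (x, y) = (11, 15).
LHS: y^2 = 15^2 mod 29 = 22
RHS: x^3 + 7 x + 0 = 11^3 + 7*11 + 0 mod 29 = 16
LHS != RHS

No, not on the curve


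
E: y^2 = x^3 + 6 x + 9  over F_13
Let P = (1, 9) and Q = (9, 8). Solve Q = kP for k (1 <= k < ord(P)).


Enumerate multiples of P until we hit Q = (9, 8):
  1P = (1, 9)
  2P = (8, 7)
  3P = (7, 2)
  4P = (6, 12)
  5P = (10, 9)
  6P = (2, 4)
  7P = (9, 5)
  8P = (0, 10)
  9P = (0, 3)
  10P = (9, 8)
Match found at i = 10.

k = 10


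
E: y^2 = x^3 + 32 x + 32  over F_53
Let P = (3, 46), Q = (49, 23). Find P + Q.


P != Q, so use the chord formula.
s = (y2 - y1) / (x2 - x1) = (30) / (46) mod 53 = 26
x3 = s^2 - x1 - x2 mod 53 = 26^2 - 3 - 49 = 41
y3 = s (x1 - x3) - y1 mod 53 = 26 * (3 - 41) - 46 = 26

P + Q = (41, 26)


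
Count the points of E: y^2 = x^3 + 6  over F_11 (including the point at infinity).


For each x in F_11, count y with y^2 = x^3 + 0 x + 6 mod 11:
  x = 2: RHS = 3, y in [5, 6]  -> 2 point(s)
  x = 3: RHS = 0, y in [0]  -> 1 point(s)
  x = 4: RHS = 4, y in [2, 9]  -> 2 point(s)
  x = 8: RHS = 1, y in [1, 10]  -> 2 point(s)
  x = 9: RHS = 9, y in [3, 8]  -> 2 point(s)
  x = 10: RHS = 5, y in [4, 7]  -> 2 point(s)
Affine points: 11. Add the point at infinity: total = 12.

#E(F_11) = 12


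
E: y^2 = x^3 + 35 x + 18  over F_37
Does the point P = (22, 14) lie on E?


Check whether y^2 = x^3 + 35 x + 18 (mod 37) for (x, y) = (22, 14).
LHS: y^2 = 14^2 mod 37 = 11
RHS: x^3 + 35 x + 18 = 22^3 + 35*22 + 18 mod 37 = 3
LHS != RHS

No, not on the curve


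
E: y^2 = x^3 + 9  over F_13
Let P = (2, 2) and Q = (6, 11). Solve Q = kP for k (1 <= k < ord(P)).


Enumerate multiples of P until we hit Q = (6, 11):
  1P = (2, 2)
  2P = (5, 2)
  3P = (6, 11)
Match found at i = 3.

k = 3


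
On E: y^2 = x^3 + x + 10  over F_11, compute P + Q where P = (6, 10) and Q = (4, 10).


P != Q, so use the chord formula.
s = (y2 - y1) / (x2 - x1) = (0) / (9) mod 11 = 0
x3 = s^2 - x1 - x2 mod 11 = 0^2 - 6 - 4 = 1
y3 = s (x1 - x3) - y1 mod 11 = 0 * (6 - 1) - 10 = 1

P + Q = (1, 1)


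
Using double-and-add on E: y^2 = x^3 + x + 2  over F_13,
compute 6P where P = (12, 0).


k = 6 = 110_2 (binary, LSB first: 011)
Double-and-add from P = (12, 0):
  bit 0 = 0: acc unchanged = O
  bit 1 = 1: acc = O + O = O
  bit 2 = 1: acc = O + O = O

6P = O


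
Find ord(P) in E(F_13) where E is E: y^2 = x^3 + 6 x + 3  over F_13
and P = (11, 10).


Compute successive multiples of P until we hit O:
  1P = (11, 10)
  2P = (0, 9)
  3P = (12, 10)
  4P = (3, 3)
  5P = (2, 6)
  6P = (1, 6)
  7P = (10, 6)
  8P = (8, 2)
  ... (continuing to 18P)
  18P = O

ord(P) = 18


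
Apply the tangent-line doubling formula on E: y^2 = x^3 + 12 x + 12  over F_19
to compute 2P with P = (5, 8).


Doubling: s = (3 x1^2 + a) / (2 y1)
s = (3*5^2 + 12) / (2*8) mod 19 = 9
x3 = s^2 - 2 x1 mod 19 = 9^2 - 2*5 = 14
y3 = s (x1 - x3) - y1 mod 19 = 9 * (5 - 14) - 8 = 6

2P = (14, 6)


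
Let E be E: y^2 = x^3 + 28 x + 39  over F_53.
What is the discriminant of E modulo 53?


4 a^3 + 27 b^2 = 4*28^3 + 27*39^2 = 87808 + 41067 = 128875
Delta = -16 * (128875) = -2062000
Delta mod 53 = 18

Delta = 18 (mod 53)


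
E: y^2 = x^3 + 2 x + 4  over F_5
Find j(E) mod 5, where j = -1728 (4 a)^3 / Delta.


Delta = -16(4 a^3 + 27 b^2) mod 5 = 1
-1728 * (4 a)^3 = -1728 * (4*2)^3 mod 5 = 4
j = 4 * 1^(-1) mod 5 = 4

j = 4 (mod 5)


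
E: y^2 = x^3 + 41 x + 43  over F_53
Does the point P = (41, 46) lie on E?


Check whether y^2 = x^3 + 41 x + 43 (mod 53) for (x, y) = (41, 46).
LHS: y^2 = 46^2 mod 53 = 49
RHS: x^3 + 41 x + 43 = 41^3 + 41*41 + 43 mod 53 = 49
LHS = RHS

Yes, on the curve


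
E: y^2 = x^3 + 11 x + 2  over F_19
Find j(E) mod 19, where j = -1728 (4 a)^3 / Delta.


Delta = -16(4 a^3 + 27 b^2) mod 19 = 13
-1728 * (4 a)^3 = -1728 * (4*11)^3 mod 19 = 7
j = 7 * 13^(-1) mod 19 = 2

j = 2 (mod 19)


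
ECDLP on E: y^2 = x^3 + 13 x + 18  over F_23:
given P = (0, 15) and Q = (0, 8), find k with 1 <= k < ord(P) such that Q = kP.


Enumerate multiples of P until we hit Q = (0, 8):
  1P = (0, 15)
  2P = (18, 14)
  3P = (17, 0)
  4P = (18, 9)
  5P = (0, 8)
Match found at i = 5.

k = 5


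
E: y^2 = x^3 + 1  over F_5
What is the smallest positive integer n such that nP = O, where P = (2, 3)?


Compute successive multiples of P until we hit O:
  1P = (2, 3)
  2P = (0, 1)
  3P = (4, 0)
  4P = (0, 4)
  5P = (2, 2)
  6P = O

ord(P) = 6


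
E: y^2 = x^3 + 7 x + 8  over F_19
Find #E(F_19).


For each x in F_19, count y with y^2 = x^3 + 7 x + 8 mod 19:
  x = 1: RHS = 16, y in [4, 15]  -> 2 point(s)
  x = 2: RHS = 11, y in [7, 12]  -> 2 point(s)
  x = 4: RHS = 5, y in [9, 10]  -> 2 point(s)
  x = 5: RHS = 16, y in [4, 15]  -> 2 point(s)
  x = 6: RHS = 0, y in [0]  -> 1 point(s)
  x = 7: RHS = 1, y in [1, 18]  -> 2 point(s)
  x = 8: RHS = 6, y in [5, 14]  -> 2 point(s)
  x = 13: RHS = 16, y in [4, 15]  -> 2 point(s)
  x = 14: RHS = 0, y in [0]  -> 1 point(s)
  x = 15: RHS = 11, y in [7, 12]  -> 2 point(s)
  x = 16: RHS = 17, y in [6, 13]  -> 2 point(s)
  x = 17: RHS = 5, y in [9, 10]  -> 2 point(s)
  x = 18: RHS = 0, y in [0]  -> 1 point(s)
Affine points: 23. Add the point at infinity: total = 24.

#E(F_19) = 24


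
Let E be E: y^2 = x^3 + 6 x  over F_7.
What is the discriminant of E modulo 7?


4 a^3 + 27 b^2 = 4*6^3 + 27*0^2 = 864 + 0 = 864
Delta = -16 * (864) = -13824
Delta mod 7 = 1

Delta = 1 (mod 7)


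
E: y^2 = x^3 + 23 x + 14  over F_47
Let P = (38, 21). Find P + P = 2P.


Doubling: s = (3 x1^2 + a) / (2 y1)
s = (3*38^2 + 23) / (2*21) mod 47 = 22
x3 = s^2 - 2 x1 mod 47 = 22^2 - 2*38 = 32
y3 = s (x1 - x3) - y1 mod 47 = 22 * (38 - 32) - 21 = 17

2P = (32, 17)


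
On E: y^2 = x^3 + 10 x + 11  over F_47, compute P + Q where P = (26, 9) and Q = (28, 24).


P != Q, so use the chord formula.
s = (y2 - y1) / (x2 - x1) = (15) / (2) mod 47 = 31
x3 = s^2 - x1 - x2 mod 47 = 31^2 - 26 - 28 = 14
y3 = s (x1 - x3) - y1 mod 47 = 31 * (26 - 14) - 9 = 34

P + Q = (14, 34)


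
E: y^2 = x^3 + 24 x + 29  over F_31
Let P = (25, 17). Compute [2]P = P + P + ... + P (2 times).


k = 2 = 10_2 (binary, LSB first: 01)
Double-and-add from P = (25, 17):
  bit 0 = 0: acc unchanged = O
  bit 1 = 1: acc = O + (26, 1) = (26, 1)

2P = (26, 1)


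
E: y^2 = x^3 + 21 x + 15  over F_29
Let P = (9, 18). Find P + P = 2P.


Doubling: s = (3 x1^2 + a) / (2 y1)
s = (3*9^2 + 21) / (2*18) mod 29 = 17
x3 = s^2 - 2 x1 mod 29 = 17^2 - 2*9 = 10
y3 = s (x1 - x3) - y1 mod 29 = 17 * (9 - 10) - 18 = 23

2P = (10, 23)


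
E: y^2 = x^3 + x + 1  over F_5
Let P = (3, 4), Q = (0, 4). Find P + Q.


P != Q, so use the chord formula.
s = (y2 - y1) / (x2 - x1) = (0) / (2) mod 5 = 0
x3 = s^2 - x1 - x2 mod 5 = 0^2 - 3 - 0 = 2
y3 = s (x1 - x3) - y1 mod 5 = 0 * (3 - 2) - 4 = 1

P + Q = (2, 1)


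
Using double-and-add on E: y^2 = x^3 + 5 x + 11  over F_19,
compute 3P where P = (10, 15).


k = 3 = 11_2 (binary, LSB first: 11)
Double-and-add from P = (10, 15):
  bit 0 = 1: acc = O + (10, 15) = (10, 15)
  bit 1 = 1: acc = (10, 15) + (10, 4) = O

3P = O


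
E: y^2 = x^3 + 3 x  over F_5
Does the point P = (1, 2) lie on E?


Check whether y^2 = x^3 + 3 x + 0 (mod 5) for (x, y) = (1, 2).
LHS: y^2 = 2^2 mod 5 = 4
RHS: x^3 + 3 x + 0 = 1^3 + 3*1 + 0 mod 5 = 4
LHS = RHS

Yes, on the curve


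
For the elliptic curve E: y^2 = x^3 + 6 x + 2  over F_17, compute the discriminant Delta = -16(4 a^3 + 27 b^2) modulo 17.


4 a^3 + 27 b^2 = 4*6^3 + 27*2^2 = 864 + 108 = 972
Delta = -16 * (972) = -15552
Delta mod 17 = 3

Delta = 3 (mod 17)


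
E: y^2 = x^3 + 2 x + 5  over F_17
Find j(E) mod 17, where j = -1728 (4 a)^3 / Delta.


Delta = -16(4 a^3 + 27 b^2) mod 17 = 10
-1728 * (4 a)^3 = -1728 * (4*2)^3 mod 17 = 12
j = 12 * 10^(-1) mod 17 = 8

j = 8 (mod 17)


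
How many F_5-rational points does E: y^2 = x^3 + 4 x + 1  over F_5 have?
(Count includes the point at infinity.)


For each x in F_5, count y with y^2 = x^3 + 4 x + 1 mod 5:
  x = 0: RHS = 1, y in [1, 4]  -> 2 point(s)
  x = 1: RHS = 1, y in [1, 4]  -> 2 point(s)
  x = 3: RHS = 0, y in [0]  -> 1 point(s)
  x = 4: RHS = 1, y in [1, 4]  -> 2 point(s)
Affine points: 7. Add the point at infinity: total = 8.

#E(F_5) = 8


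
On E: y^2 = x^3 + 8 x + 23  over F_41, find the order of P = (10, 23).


Compute successive multiples of P until we hit O:
  1P = (10, 23)
  2P = (37, 3)
  3P = (27, 23)
  4P = (4, 18)
  5P = (22, 8)
  6P = (8, 36)
  7P = (14, 3)
  8P = (1, 14)
  ... (continuing to 23P)
  23P = O

ord(P) = 23


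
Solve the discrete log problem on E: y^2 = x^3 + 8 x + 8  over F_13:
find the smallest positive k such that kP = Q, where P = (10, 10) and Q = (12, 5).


Enumerate multiples of P until we hit Q = (12, 5):
  1P = (10, 10)
  2P = (5, 2)
  3P = (12, 5)
Match found at i = 3.

k = 3


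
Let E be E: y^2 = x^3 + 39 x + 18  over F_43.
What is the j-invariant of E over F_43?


Delta = -16(4 a^3 + 27 b^2) mod 43 = 8
-1728 * (4 a)^3 = -1728 * (4*39)^3 mod 43 = 2
j = 2 * 8^(-1) mod 43 = 11

j = 11 (mod 43)


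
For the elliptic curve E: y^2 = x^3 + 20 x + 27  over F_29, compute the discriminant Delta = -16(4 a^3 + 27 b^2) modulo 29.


4 a^3 + 27 b^2 = 4*20^3 + 27*27^2 = 32000 + 19683 = 51683
Delta = -16 * (51683) = -826928
Delta mod 29 = 7

Delta = 7 (mod 29)


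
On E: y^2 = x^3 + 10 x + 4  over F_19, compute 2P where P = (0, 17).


Doubling: s = (3 x1^2 + a) / (2 y1)
s = (3*0^2 + 10) / (2*17) mod 19 = 7
x3 = s^2 - 2 x1 mod 19 = 7^2 - 2*0 = 11
y3 = s (x1 - x3) - y1 mod 19 = 7 * (0 - 11) - 17 = 1

2P = (11, 1)


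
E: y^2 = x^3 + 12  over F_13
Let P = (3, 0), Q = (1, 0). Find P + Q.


P != Q, so use the chord formula.
s = (y2 - y1) / (x2 - x1) = (0) / (11) mod 13 = 0
x3 = s^2 - x1 - x2 mod 13 = 0^2 - 3 - 1 = 9
y3 = s (x1 - x3) - y1 mod 13 = 0 * (3 - 9) - 0 = 0

P + Q = (9, 0)


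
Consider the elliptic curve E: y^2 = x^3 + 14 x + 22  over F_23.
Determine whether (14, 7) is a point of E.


Check whether y^2 = x^3 + 14 x + 22 (mod 23) for (x, y) = (14, 7).
LHS: y^2 = 7^2 mod 23 = 3
RHS: x^3 + 14 x + 22 = 14^3 + 14*14 + 22 mod 23 = 18
LHS != RHS

No, not on the curve


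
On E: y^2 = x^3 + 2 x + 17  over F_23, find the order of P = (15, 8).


Compute successive multiples of P until we hit O:
  1P = (15, 8)
  2P = (11, 6)
  3P = (3, 21)
  4P = (14, 12)
  5P = (10, 18)
  6P = (2, 12)
  7P = (8, 4)
  8P = (13, 3)
  ... (continuing to 19P)
  19P = O

ord(P) = 19


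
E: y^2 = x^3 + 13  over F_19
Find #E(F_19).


For each x in F_19, count y with y^2 = x^3 + 0 x + 13 mod 19:
  x = 4: RHS = 1, y in [1, 18]  -> 2 point(s)
  x = 5: RHS = 5, y in [9, 10]  -> 2 point(s)
  x = 6: RHS = 1, y in [1, 18]  -> 2 point(s)
  x = 9: RHS = 1, y in [1, 18]  -> 2 point(s)
  x = 10: RHS = 6, y in [5, 14]  -> 2 point(s)
  x = 13: RHS = 6, y in [5, 14]  -> 2 point(s)
  x = 15: RHS = 6, y in [5, 14]  -> 2 point(s)
  x = 16: RHS = 5, y in [9, 10]  -> 2 point(s)
  x = 17: RHS = 5, y in [9, 10]  -> 2 point(s)
Affine points: 18. Add the point at infinity: total = 19.

#E(F_19) = 19


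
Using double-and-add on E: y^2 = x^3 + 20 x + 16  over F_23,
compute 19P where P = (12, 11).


k = 19 = 10011_2 (binary, LSB first: 11001)
Double-and-add from P = (12, 11):
  bit 0 = 1: acc = O + (12, 11) = (12, 11)
  bit 1 = 1: acc = (12, 11) + (17, 18) = (7, 19)
  bit 2 = 0: acc unchanged = (7, 19)
  bit 3 = 0: acc unchanged = (7, 19)
  bit 4 = 1: acc = (7, 19) + (2, 8) = (17, 5)

19P = (17, 5)


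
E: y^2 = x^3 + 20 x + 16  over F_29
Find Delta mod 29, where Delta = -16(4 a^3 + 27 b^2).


4 a^3 + 27 b^2 = 4*20^3 + 27*16^2 = 32000 + 6912 = 38912
Delta = -16 * (38912) = -622592
Delta mod 29 = 9

Delta = 9 (mod 29)


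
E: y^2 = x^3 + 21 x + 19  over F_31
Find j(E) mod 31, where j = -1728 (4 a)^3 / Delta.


Delta = -16(4 a^3 + 27 b^2) mod 31 = 25
-1728 * (4 a)^3 = -1728 * (4*21)^3 mod 31 = 27
j = 27 * 25^(-1) mod 31 = 11

j = 11 (mod 31)


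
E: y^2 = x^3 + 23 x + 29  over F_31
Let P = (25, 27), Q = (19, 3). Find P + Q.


P != Q, so use the chord formula.
s = (y2 - y1) / (x2 - x1) = (7) / (25) mod 31 = 4
x3 = s^2 - x1 - x2 mod 31 = 4^2 - 25 - 19 = 3
y3 = s (x1 - x3) - y1 mod 31 = 4 * (25 - 3) - 27 = 30

P + Q = (3, 30)


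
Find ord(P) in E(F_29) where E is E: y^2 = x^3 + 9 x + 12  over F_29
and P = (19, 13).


Compute successive multiples of P until we hit O:
  1P = (19, 13)
  2P = (15, 10)
  3P = (1, 15)
  4P = (4, 24)
  5P = (26, 25)
  6P = (26, 4)
  7P = (4, 5)
  8P = (1, 14)
  ... (continuing to 11P)
  11P = O

ord(P) = 11


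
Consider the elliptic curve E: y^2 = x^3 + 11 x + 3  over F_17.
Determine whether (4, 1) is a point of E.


Check whether y^2 = x^3 + 11 x + 3 (mod 17) for (x, y) = (4, 1).
LHS: y^2 = 1^2 mod 17 = 1
RHS: x^3 + 11 x + 3 = 4^3 + 11*4 + 3 mod 17 = 9
LHS != RHS

No, not on the curve


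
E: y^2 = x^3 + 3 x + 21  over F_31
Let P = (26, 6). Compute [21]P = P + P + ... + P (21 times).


k = 21 = 10101_2 (binary, LSB first: 10101)
Double-and-add from P = (26, 6):
  bit 0 = 1: acc = O + (26, 6) = (26, 6)
  bit 1 = 0: acc unchanged = (26, 6)
  bit 2 = 1: acc = (26, 6) + (22, 28) = (21, 13)
  bit 3 = 0: acc unchanged = (21, 13)
  bit 4 = 1: acc = (21, 13) + (9, 8) = (10, 20)

21P = (10, 20)


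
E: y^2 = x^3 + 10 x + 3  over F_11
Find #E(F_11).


For each x in F_11, count y with y^2 = x^3 + 10 x + 3 mod 11:
  x = 0: RHS = 3, y in [5, 6]  -> 2 point(s)
  x = 1: RHS = 3, y in [5, 6]  -> 2 point(s)
  x = 2: RHS = 9, y in [3, 8]  -> 2 point(s)
  x = 3: RHS = 5, y in [4, 7]  -> 2 point(s)
  x = 6: RHS = 4, y in [2, 9]  -> 2 point(s)
  x = 7: RHS = 9, y in [3, 8]  -> 2 point(s)
  x = 8: RHS = 1, y in [1, 10]  -> 2 point(s)
  x = 10: RHS = 3, y in [5, 6]  -> 2 point(s)
Affine points: 16. Add the point at infinity: total = 17.

#E(F_11) = 17


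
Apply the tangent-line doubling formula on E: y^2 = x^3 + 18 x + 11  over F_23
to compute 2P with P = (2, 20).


Doubling: s = (3 x1^2 + a) / (2 y1)
s = (3*2^2 + 18) / (2*20) mod 23 = 18
x3 = s^2 - 2 x1 mod 23 = 18^2 - 2*2 = 21
y3 = s (x1 - x3) - y1 mod 23 = 18 * (2 - 21) - 20 = 6

2P = (21, 6)


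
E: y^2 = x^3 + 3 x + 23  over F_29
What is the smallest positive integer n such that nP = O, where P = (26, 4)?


Compute successive multiples of P until we hit O:
  1P = (26, 4)
  2P = (11, 16)
  3P = (17, 12)
  4P = (14, 24)
  5P = (24, 12)
  6P = (24, 17)
  7P = (14, 5)
  8P = (17, 17)
  ... (continuing to 11P)
  11P = O

ord(P) = 11


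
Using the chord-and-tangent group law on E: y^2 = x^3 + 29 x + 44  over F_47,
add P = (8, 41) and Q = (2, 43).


P != Q, so use the chord formula.
s = (y2 - y1) / (x2 - x1) = (2) / (41) mod 47 = 31
x3 = s^2 - x1 - x2 mod 47 = 31^2 - 8 - 2 = 11
y3 = s (x1 - x3) - y1 mod 47 = 31 * (8 - 11) - 41 = 7

P + Q = (11, 7)


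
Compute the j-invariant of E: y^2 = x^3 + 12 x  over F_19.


Delta = -16(4 a^3 + 27 b^2) mod 19 = 7
-1728 * (4 a)^3 = -1728 * (4*12)^3 mod 19 = 12
j = 12 * 7^(-1) mod 19 = 18

j = 18 (mod 19)


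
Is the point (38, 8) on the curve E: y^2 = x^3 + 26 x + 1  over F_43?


Check whether y^2 = x^3 + 26 x + 1 (mod 43) for (x, y) = (38, 8).
LHS: y^2 = 8^2 mod 43 = 21
RHS: x^3 + 26 x + 1 = 38^3 + 26*38 + 1 mod 43 = 4
LHS != RHS

No, not on the curve


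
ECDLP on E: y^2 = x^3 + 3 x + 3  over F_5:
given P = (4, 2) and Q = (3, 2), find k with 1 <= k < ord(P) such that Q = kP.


Enumerate multiples of P until we hit Q = (3, 2):
  1P = (4, 2)
  2P = (3, 2)
Match found at i = 2.

k = 2


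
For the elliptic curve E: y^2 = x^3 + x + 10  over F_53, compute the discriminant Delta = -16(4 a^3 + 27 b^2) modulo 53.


4 a^3 + 27 b^2 = 4*1^3 + 27*10^2 = 4 + 2700 = 2704
Delta = -16 * (2704) = -43264
Delta mod 53 = 37

Delta = 37 (mod 53)


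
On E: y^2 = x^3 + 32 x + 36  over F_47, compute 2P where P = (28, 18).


Doubling: s = (3 x1^2 + a) / (2 y1)
s = (3*28^2 + 32) / (2*18) mod 47 = 14
x3 = s^2 - 2 x1 mod 47 = 14^2 - 2*28 = 46
y3 = s (x1 - x3) - y1 mod 47 = 14 * (28 - 46) - 18 = 12

2P = (46, 12)


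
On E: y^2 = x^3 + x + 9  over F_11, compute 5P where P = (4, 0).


k = 5 = 101_2 (binary, LSB first: 101)
Double-and-add from P = (4, 0):
  bit 0 = 1: acc = O + (4, 0) = (4, 0)
  bit 1 = 0: acc unchanged = (4, 0)
  bit 2 = 1: acc = (4, 0) + O = (4, 0)

5P = (4, 0)


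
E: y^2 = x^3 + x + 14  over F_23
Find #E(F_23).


For each x in F_23, count y with y^2 = x^3 + 1 x + 14 mod 23:
  x = 1: RHS = 16, y in [4, 19]  -> 2 point(s)
  x = 2: RHS = 1, y in [1, 22]  -> 2 point(s)
  x = 4: RHS = 13, y in [6, 17]  -> 2 point(s)
  x = 5: RHS = 6, y in [11, 12]  -> 2 point(s)
  x = 6: RHS = 6, y in [11, 12]  -> 2 point(s)
  x = 9: RHS = 16, y in [4, 19]  -> 2 point(s)
  x = 10: RHS = 12, y in [9, 14]  -> 2 point(s)
  x = 12: RHS = 6, y in [11, 12]  -> 2 point(s)
  x = 13: RHS = 16, y in [4, 19]  -> 2 point(s)
  x = 14: RHS = 12, y in [9, 14]  -> 2 point(s)
  x = 15: RHS = 0, y in [0]  -> 1 point(s)
  x = 16: RHS = 9, y in [3, 20]  -> 2 point(s)
  x = 21: RHS = 4, y in [2, 21]  -> 2 point(s)
  x = 22: RHS = 12, y in [9, 14]  -> 2 point(s)
Affine points: 27. Add the point at infinity: total = 28.

#E(F_23) = 28


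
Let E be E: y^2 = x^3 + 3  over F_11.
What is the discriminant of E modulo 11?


4 a^3 + 27 b^2 = 4*0^3 + 27*3^2 = 0 + 243 = 243
Delta = -16 * (243) = -3888
Delta mod 11 = 6

Delta = 6 (mod 11)


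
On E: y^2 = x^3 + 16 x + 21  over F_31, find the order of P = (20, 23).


Compute successive multiples of P until we hit O:
  1P = (20, 23)
  2P = (1, 21)
  3P = (4, 26)
  4P = (12, 22)
  5P = (15, 28)
  6P = (28, 16)
  7P = (23, 30)
  8P = (21, 16)
  ... (continuing to 36P)
  36P = O

ord(P) = 36


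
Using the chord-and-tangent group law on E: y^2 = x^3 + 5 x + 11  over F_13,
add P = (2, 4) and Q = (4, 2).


P != Q, so use the chord formula.
s = (y2 - y1) / (x2 - x1) = (11) / (2) mod 13 = 12
x3 = s^2 - x1 - x2 mod 13 = 12^2 - 2 - 4 = 8
y3 = s (x1 - x3) - y1 mod 13 = 12 * (2 - 8) - 4 = 2

P + Q = (8, 2)


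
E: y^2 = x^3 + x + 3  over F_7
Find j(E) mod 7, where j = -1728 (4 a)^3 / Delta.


Delta = -16(4 a^3 + 27 b^2) mod 7 = 3
-1728 * (4 a)^3 = -1728 * (4*1)^3 mod 7 = 1
j = 1 * 3^(-1) mod 7 = 5

j = 5 (mod 7)


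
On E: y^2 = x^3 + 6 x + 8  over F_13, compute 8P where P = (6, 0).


k = 8 = 1000_2 (binary, LSB first: 0001)
Double-and-add from P = (6, 0):
  bit 0 = 0: acc unchanged = O
  bit 1 = 0: acc unchanged = O
  bit 2 = 0: acc unchanged = O
  bit 3 = 1: acc = O + O = O

8P = O


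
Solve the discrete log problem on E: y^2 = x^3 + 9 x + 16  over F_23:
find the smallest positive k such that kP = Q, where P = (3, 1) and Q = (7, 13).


Enumerate multiples of P until we hit Q = (7, 13):
  1P = (3, 1)
  2P = (19, 10)
  3P = (5, 18)
  4P = (1, 16)
  5P = (12, 9)
  6P = (21, 6)
  7P = (0, 19)
  8P = (10, 18)
  9P = (22, 12)
  10P = (7, 10)
  11P = (8, 5)
  12P = (20, 13)
  13P = (4, 1)
  14P = (16, 22)
  15P = (16, 1)
  16P = (4, 22)
  17P = (20, 10)
  18P = (8, 18)
  19P = (7, 13)
Match found at i = 19.

k = 19


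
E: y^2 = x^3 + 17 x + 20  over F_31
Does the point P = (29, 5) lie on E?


Check whether y^2 = x^3 + 17 x + 20 (mod 31) for (x, y) = (29, 5).
LHS: y^2 = 5^2 mod 31 = 25
RHS: x^3 + 17 x + 20 = 29^3 + 17*29 + 20 mod 31 = 9
LHS != RHS

No, not on the curve


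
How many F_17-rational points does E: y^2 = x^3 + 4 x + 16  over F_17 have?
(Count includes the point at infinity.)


For each x in F_17, count y with y^2 = x^3 + 4 x + 16 mod 17:
  x = 0: RHS = 16, y in [4, 13]  -> 2 point(s)
  x = 1: RHS = 4, y in [2, 15]  -> 2 point(s)
  x = 2: RHS = 15, y in [7, 10]  -> 2 point(s)
  x = 3: RHS = 4, y in [2, 15]  -> 2 point(s)
  x = 5: RHS = 8, y in [5, 12]  -> 2 point(s)
  x = 6: RHS = 1, y in [1, 16]  -> 2 point(s)
  x = 7: RHS = 13, y in [8, 9]  -> 2 point(s)
  x = 8: RHS = 16, y in [4, 13]  -> 2 point(s)
  x = 9: RHS = 16, y in [4, 13]  -> 2 point(s)
  x = 10: RHS = 2, y in [6, 11]  -> 2 point(s)
  x = 13: RHS = 4, y in [2, 15]  -> 2 point(s)
  x = 15: RHS = 0, y in [0]  -> 1 point(s)
Affine points: 23. Add the point at infinity: total = 24.

#E(F_17) = 24


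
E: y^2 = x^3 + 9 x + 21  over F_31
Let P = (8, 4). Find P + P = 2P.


Doubling: s = (3 x1^2 + a) / (2 y1)
s = (3*8^2 + 9) / (2*4) mod 31 = 29
x3 = s^2 - 2 x1 mod 31 = 29^2 - 2*8 = 19
y3 = s (x1 - x3) - y1 mod 31 = 29 * (8 - 19) - 4 = 18

2P = (19, 18)


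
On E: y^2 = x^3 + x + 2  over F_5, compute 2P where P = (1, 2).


Doubling: s = (3 x1^2 + a) / (2 y1)
s = (3*1^2 + 1) / (2*2) mod 5 = 1
x3 = s^2 - 2 x1 mod 5 = 1^2 - 2*1 = 4
y3 = s (x1 - x3) - y1 mod 5 = 1 * (1 - 4) - 2 = 0

2P = (4, 0)


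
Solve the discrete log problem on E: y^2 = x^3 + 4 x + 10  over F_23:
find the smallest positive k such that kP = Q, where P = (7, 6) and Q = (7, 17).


Enumerate multiples of P until we hit Q = (7, 17):
  1P = (7, 6)
  2P = (18, 7)
  3P = (2, 7)
  4P = (3, 7)
  5P = (3, 16)
  6P = (2, 16)
  7P = (18, 16)
  8P = (7, 17)
Match found at i = 8.

k = 8


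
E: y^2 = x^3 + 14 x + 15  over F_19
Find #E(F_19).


For each x in F_19, count y with y^2 = x^3 + 14 x + 15 mod 19:
  x = 1: RHS = 11, y in [7, 12]  -> 2 point(s)
  x = 5: RHS = 1, y in [1, 18]  -> 2 point(s)
  x = 6: RHS = 11, y in [7, 12]  -> 2 point(s)
  x = 7: RHS = 0, y in [0]  -> 1 point(s)
  x = 12: RHS = 11, y in [7, 12]  -> 2 point(s)
  x = 13: RHS = 0, y in [0]  -> 1 point(s)
  x = 15: RHS = 9, y in [3, 16]  -> 2 point(s)
  x = 17: RHS = 17, y in [6, 13]  -> 2 point(s)
  x = 18: RHS = 0, y in [0]  -> 1 point(s)
Affine points: 15. Add the point at infinity: total = 16.

#E(F_19) = 16


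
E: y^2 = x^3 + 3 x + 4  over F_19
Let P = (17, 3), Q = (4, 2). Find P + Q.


P != Q, so use the chord formula.
s = (y2 - y1) / (x2 - x1) = (18) / (6) mod 19 = 3
x3 = s^2 - x1 - x2 mod 19 = 3^2 - 17 - 4 = 7
y3 = s (x1 - x3) - y1 mod 19 = 3 * (17 - 7) - 3 = 8

P + Q = (7, 8)


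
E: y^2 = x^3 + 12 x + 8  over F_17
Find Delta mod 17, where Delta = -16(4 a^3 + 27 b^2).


4 a^3 + 27 b^2 = 4*12^3 + 27*8^2 = 6912 + 1728 = 8640
Delta = -16 * (8640) = -138240
Delta mod 17 = 4

Delta = 4 (mod 17)


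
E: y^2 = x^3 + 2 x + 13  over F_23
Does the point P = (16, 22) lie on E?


Check whether y^2 = x^3 + 2 x + 13 (mod 23) for (x, y) = (16, 22).
LHS: y^2 = 22^2 mod 23 = 1
RHS: x^3 + 2 x + 13 = 16^3 + 2*16 + 13 mod 23 = 1
LHS = RHS

Yes, on the curve


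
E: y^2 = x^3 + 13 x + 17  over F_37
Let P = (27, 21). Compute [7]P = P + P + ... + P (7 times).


k = 7 = 111_2 (binary, LSB first: 111)
Double-and-add from P = (27, 21):
  bit 0 = 1: acc = O + (27, 21) = (27, 21)
  bit 1 = 1: acc = (27, 21) + (36, 15) = (32, 7)
  bit 2 = 1: acc = (32, 7) + (11, 23) = (32, 30)

7P = (32, 30)


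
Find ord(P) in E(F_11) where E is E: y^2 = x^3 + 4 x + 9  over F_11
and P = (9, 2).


Compute successive multiples of P until we hit O:
  1P = (9, 2)
  2P = (9, 9)
  3P = O

ord(P) = 3


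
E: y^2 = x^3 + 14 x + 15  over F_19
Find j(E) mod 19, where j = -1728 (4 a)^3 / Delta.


Delta = -16(4 a^3 + 27 b^2) mod 19 = 5
-1728 * (4 a)^3 = -1728 * (4*14)^3 mod 19 = 18
j = 18 * 5^(-1) mod 19 = 15

j = 15 (mod 19)


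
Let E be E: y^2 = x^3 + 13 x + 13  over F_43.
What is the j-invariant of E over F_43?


Delta = -16(4 a^3 + 27 b^2) mod 43 = 8
-1728 * (4 a)^3 = -1728 * (4*13)^3 mod 43 = 16
j = 16 * 8^(-1) mod 43 = 2

j = 2 (mod 43)


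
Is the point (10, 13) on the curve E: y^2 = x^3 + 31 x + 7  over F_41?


Check whether y^2 = x^3 + 31 x + 7 (mod 41) for (x, y) = (10, 13).
LHS: y^2 = 13^2 mod 41 = 5
RHS: x^3 + 31 x + 7 = 10^3 + 31*10 + 7 mod 41 = 5
LHS = RHS

Yes, on the curve


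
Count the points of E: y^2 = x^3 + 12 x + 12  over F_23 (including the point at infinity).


For each x in F_23, count y with y^2 = x^3 + 12 x + 12 mod 23:
  x = 0: RHS = 12, y in [9, 14]  -> 2 point(s)
  x = 1: RHS = 2, y in [5, 18]  -> 2 point(s)
  x = 3: RHS = 6, y in [11, 12]  -> 2 point(s)
  x = 4: RHS = 9, y in [3, 20]  -> 2 point(s)
  x = 5: RHS = 13, y in [6, 17]  -> 2 point(s)
  x = 6: RHS = 1, y in [1, 22]  -> 2 point(s)
  x = 7: RHS = 2, y in [5, 18]  -> 2 point(s)
  x = 11: RHS = 3, y in [7, 16]  -> 2 point(s)
  x = 14: RHS = 3, y in [7, 16]  -> 2 point(s)
  x = 15: RHS = 2, y in [5, 18]  -> 2 point(s)
  x = 17: RHS = 0, y in [0]  -> 1 point(s)
  x = 20: RHS = 18, y in [8, 15]  -> 2 point(s)
  x = 21: RHS = 3, y in [7, 16]  -> 2 point(s)
Affine points: 25. Add the point at infinity: total = 26.

#E(F_23) = 26


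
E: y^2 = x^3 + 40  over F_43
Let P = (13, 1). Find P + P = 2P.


Doubling: s = (3 x1^2 + a) / (2 y1)
s = (3*13^2 + 0) / (2*1) mod 43 = 17
x3 = s^2 - 2 x1 mod 43 = 17^2 - 2*13 = 5
y3 = s (x1 - x3) - y1 mod 43 = 17 * (13 - 5) - 1 = 6

2P = (5, 6)


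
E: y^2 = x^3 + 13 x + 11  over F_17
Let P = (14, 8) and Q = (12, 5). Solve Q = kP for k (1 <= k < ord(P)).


Enumerate multiples of P until we hit Q = (12, 5):
  1P = (14, 8)
  2P = (8, 7)
  3P = (4, 5)
  4P = (3, 14)
  5P = (1, 5)
  6P = (10, 6)
  7P = (6, 13)
  8P = (12, 12)
  9P = (12, 5)
Match found at i = 9.

k = 9


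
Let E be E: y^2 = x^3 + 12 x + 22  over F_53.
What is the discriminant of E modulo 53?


4 a^3 + 27 b^2 = 4*12^3 + 27*22^2 = 6912 + 13068 = 19980
Delta = -16 * (19980) = -319680
Delta mod 53 = 16

Delta = 16 (mod 53)


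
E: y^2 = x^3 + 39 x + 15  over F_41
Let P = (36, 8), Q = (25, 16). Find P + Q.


P != Q, so use the chord formula.
s = (y2 - y1) / (x2 - x1) = (8) / (30) mod 41 = 3
x3 = s^2 - x1 - x2 mod 41 = 3^2 - 36 - 25 = 30
y3 = s (x1 - x3) - y1 mod 41 = 3 * (36 - 30) - 8 = 10

P + Q = (30, 10)


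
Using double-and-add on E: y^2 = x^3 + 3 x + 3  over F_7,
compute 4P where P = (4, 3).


k = 4 = 100_2 (binary, LSB first: 001)
Double-and-add from P = (4, 3):
  bit 0 = 0: acc unchanged = O
  bit 1 = 0: acc unchanged = O
  bit 2 = 1: acc = O + (3, 5) = (3, 5)

4P = (3, 5)
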